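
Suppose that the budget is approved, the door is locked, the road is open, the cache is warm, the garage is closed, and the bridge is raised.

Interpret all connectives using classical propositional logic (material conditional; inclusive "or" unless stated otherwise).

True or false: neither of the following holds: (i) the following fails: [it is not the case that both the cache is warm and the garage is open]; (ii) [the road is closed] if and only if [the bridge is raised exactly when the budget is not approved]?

Let S = "the cache is warm" (True), U = "the garage is closed" (True), R = "the road is closed" (False), V = "the bridge is raised" (True), P = "the budget is approved" (True).
Formalization: not (S nand not U) nor (R iff (V iff not P))

not U = not True = False
S nand not U = True nand False = True
not (S nand not U) = not True = False
not P = not True = False
V iff not P = True iff False = False
R iff (V iff not P) = False iff False = True
not (S nand not U) nor (R iff (V iff not P)) = False nor True = False

False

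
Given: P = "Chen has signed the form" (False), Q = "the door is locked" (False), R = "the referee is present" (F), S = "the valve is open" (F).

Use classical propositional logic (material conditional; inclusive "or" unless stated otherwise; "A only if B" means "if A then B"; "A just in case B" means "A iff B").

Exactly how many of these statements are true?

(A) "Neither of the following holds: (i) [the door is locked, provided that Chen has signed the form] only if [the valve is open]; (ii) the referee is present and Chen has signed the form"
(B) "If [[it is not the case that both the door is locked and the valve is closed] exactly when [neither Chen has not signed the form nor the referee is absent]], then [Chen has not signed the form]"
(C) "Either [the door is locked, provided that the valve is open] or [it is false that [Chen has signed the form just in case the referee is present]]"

3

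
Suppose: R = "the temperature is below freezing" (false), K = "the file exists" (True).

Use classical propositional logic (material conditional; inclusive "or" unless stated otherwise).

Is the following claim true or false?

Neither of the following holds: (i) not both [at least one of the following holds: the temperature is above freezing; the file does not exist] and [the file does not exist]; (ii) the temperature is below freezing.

false

Parsed as ((~R | ~K) nand ~K) nor R

~R = ~F = T
~K = ~T = F
~R | ~K = T | F = T
~K = ~T = F
(~R | ~K) nand ~K = T nand F = T
((~R | ~K) nand ~K) nor R = T nor F = F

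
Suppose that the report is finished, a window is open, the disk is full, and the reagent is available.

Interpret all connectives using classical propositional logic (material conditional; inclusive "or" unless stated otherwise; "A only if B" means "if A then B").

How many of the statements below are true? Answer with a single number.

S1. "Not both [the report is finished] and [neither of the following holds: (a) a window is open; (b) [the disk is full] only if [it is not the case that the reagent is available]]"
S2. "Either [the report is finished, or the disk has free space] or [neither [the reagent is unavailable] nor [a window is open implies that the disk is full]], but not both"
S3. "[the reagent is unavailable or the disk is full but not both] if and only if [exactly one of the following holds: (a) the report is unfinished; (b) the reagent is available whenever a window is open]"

Let K = "the report is finished" (T), U = "a window is open" (T), W = "the disk is full" (T), P = "the reagent is available" (T).

S1: In symbols: K ↑ (U ↓ (W → ¬P))

¬P = ¬T = F
W → ¬P = T → F = F
U ↓ (W → ¬P) = T ↓ F = F
K ↑ (U ↓ (W → ¬P)) = T ↑ F = T
Hence S1 is true.

S2: This is (K ∨ ¬W) ⊕ (¬P ↓ (U → W)).

¬W = ¬T = F
K ∨ ¬W = T ∨ F = T
¬P = ¬T = F
U → W = T → T = T
¬P ↓ (U → W) = F ↓ T = F
(K ∨ ¬W) ⊕ (¬P ↓ (U → W)) = T ⊕ F = T
So S2 is true.

S3: This is (¬P ⊕ W) ↔ (¬K ⊕ (U → P)).

¬P = ¬T = F
¬P ⊕ W = F ⊕ T = T
¬K = ¬T = F
U → P = T → T = T
¬K ⊕ (U → P) = F ⊕ T = T
(¬P ⊕ W) ↔ (¬K ⊕ (U → P)) = T ↔ T = T
Thus S3 is true.

Count: 3.

3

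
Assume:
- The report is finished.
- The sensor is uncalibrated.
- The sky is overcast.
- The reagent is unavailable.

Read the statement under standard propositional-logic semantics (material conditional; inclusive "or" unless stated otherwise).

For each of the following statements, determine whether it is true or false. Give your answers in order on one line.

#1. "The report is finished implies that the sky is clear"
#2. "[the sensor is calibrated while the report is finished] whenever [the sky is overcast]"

Let P = "the report is finished" (T), R = "the sky is overcast" (T), Q = "the sensor is calibrated" (F).

#1: In symbols: P → ¬R

¬R = ¬T = F
P → ¬R = T → F = F
Hence #1 is false.

#2: In symbols: R → (Q ∧ P)

Q ∧ P = F ∧ T = F
R → (Q ∧ P) = T → F = F
Thus #2 is false.

#1 F; #2 F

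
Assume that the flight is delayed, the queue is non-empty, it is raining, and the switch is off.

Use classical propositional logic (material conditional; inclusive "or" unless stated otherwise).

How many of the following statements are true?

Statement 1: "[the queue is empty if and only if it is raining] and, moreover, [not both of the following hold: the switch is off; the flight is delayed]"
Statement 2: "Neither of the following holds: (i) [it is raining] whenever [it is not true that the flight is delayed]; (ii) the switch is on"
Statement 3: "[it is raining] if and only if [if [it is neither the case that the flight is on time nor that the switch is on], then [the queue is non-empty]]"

1

Let M = "the queue is empty" (F), R = "it is raining" (T), S = "the switch is on" (F), K = "the flight is delayed" (T).

Statement 1: Parsed as (M ↔ R) ∧ (¬S ↑ K)

M ↔ R = F ↔ T = F
¬S = ¬F = T
¬S ↑ K = T ↑ T = F
(M ↔ R) ∧ (¬S ↑ K) = F ∧ F = F
Hence Statement 1 is false.

Statement 2: Formalization: (¬K → R) ↓ S

¬K = ¬T = F
¬K → R = F → T = T
(¬K → R) ↓ S = T ↓ F = F
Hence Statement 2 is false.

Statement 3: In symbols: R ↔ ((¬K ↓ S) → ¬M)

¬K = ¬T = F
¬K ↓ S = F ↓ F = T
¬M = ¬F = T
(¬K ↓ S) → ¬M = T → T = T
R ↔ ((¬K ↓ S) → ¬M) = T ↔ T = T
Hence Statement 3 is true.

Count: 1.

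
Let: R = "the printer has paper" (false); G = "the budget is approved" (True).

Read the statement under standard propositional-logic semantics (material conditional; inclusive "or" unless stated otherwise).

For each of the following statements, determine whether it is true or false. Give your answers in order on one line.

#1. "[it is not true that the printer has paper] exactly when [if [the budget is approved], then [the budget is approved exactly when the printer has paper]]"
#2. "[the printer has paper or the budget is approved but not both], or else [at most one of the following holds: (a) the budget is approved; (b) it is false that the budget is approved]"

#1 F / #2 T

#1: Parsed as not R iff (G -> (G iff R))

not R = not False = True
G iff R = True iff False = False
G -> (G iff R) = True -> False = False
not R iff (G -> (G iff R)) = True iff False = False
So #1 is false.

#2: In symbols: (R xor G) or (G nand not G)

R xor G = False xor True = True
not G = not True = False
G nand not G = True nand False = True
(R xor G) or (G nand not G) = True or True = True
Thus #2 is true.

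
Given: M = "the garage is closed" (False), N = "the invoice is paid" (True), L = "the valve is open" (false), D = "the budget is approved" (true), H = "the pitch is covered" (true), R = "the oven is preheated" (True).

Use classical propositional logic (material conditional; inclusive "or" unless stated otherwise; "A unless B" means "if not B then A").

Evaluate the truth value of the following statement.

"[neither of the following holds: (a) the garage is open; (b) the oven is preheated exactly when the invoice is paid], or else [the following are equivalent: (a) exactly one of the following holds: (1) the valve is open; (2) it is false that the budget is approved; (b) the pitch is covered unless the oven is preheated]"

False

Parsed as (~M nor (R <-> N)) | ((L xor ~D) <-> (H | R))

~M = ~F = T
R <-> N = T <-> T = T
~M nor (R <-> N) = T nor T = F
~D = ~T = F
L xor ~D = F xor F = F
H | R = T | T = T
(L xor ~D) <-> (H | R) = F <-> T = F
(~M nor (R <-> N)) | ((L xor ~D) <-> (H | R)) = F | F = F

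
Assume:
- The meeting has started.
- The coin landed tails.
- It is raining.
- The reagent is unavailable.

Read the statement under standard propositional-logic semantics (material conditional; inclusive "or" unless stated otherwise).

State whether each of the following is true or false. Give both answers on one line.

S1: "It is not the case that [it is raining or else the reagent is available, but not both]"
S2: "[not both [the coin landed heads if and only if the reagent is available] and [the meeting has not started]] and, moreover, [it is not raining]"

Let D = "it is raining" (True), W = "the reagent is available" (False), R = "the coin landed heads" (False), Q = "the meeting has started" (True).

S1: This is not (D xor W).

D xor W = True xor False = True
not (D xor W) = not True = False
Thus S1 is false.

S2: In symbols: ((R iff W) nand not Q) and not D

R iff W = False iff False = True
not Q = not True = False
(R iff W) nand not Q = True nand False = True
not D = not True = False
((R iff W) nand not Q) and not D = True and False = False
So S2 is false.

S1 false; S2 false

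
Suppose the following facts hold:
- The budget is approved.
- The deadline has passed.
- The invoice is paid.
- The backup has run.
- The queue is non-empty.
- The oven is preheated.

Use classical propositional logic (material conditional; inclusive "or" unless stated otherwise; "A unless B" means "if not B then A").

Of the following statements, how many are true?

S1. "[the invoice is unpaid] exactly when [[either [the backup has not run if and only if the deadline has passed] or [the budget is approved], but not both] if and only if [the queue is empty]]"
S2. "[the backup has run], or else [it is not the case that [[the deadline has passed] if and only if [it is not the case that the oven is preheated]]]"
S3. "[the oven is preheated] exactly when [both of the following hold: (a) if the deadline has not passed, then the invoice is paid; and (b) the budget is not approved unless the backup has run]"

Let P = "the invoice is paid" (T), Q = "the backup has run" (T), S = "the deadline has passed" (T), M = "the budget is approved" (T), H = "the queue is empty" (F), W = "the oven is preheated" (T).

S1: In symbols: ~P <-> (((~Q <-> S) xor M) <-> H)

~P = ~T = F
~Q = ~T = F
~Q <-> S = F <-> T = F
(~Q <-> S) xor M = F xor T = T
((~Q <-> S) xor M) <-> H = T <-> F = F
~P <-> (((~Q <-> S) xor M) <-> H) = F <-> F = T
Hence S1 is true.

S2: In symbols: Q | ~(S <-> ~W)

~W = ~T = F
S <-> ~W = T <-> F = F
~(S <-> ~W) = ~F = T
Q | ~(S <-> ~W) = T | T = T
So S2 is true.

S3: Formalization: W <-> ((~S -> P) & (~M | Q))

~S = ~T = F
~S -> P = F -> T = T
~M = ~T = F
~M | Q = F | T = T
(~S -> P) & (~M | Q) = T & T = T
W <-> ((~S -> P) & (~M | Q)) = T <-> T = T
So S3 is true.

Count: 3.

3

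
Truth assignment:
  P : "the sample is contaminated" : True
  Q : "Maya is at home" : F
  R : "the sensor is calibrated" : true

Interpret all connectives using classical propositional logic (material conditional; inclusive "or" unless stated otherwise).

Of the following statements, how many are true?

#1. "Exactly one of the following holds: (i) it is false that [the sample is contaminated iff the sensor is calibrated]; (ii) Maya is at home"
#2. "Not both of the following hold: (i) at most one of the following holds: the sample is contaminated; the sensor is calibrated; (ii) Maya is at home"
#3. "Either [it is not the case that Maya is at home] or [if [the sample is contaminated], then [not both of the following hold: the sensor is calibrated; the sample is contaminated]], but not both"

2

#1: Formalization: ~(P <-> R) xor Q

P <-> R = T <-> T = T
~(P <-> R) = ~T = F
~(P <-> R) xor Q = F xor F = F
Hence #1 is false.

#2: Parsed as (P nand R) nand Q

P nand R = T nand T = F
(P nand R) nand Q = F nand F = T
So #2 is true.

#3: Formalization: ~Q xor (P -> (R nand P))

~Q = ~F = T
R nand P = T nand T = F
P -> (R nand P) = T -> F = F
~Q xor (P -> (R nand P)) = T xor F = T
Thus #3 is true.

2 of the 3 statements are true (#2, #3).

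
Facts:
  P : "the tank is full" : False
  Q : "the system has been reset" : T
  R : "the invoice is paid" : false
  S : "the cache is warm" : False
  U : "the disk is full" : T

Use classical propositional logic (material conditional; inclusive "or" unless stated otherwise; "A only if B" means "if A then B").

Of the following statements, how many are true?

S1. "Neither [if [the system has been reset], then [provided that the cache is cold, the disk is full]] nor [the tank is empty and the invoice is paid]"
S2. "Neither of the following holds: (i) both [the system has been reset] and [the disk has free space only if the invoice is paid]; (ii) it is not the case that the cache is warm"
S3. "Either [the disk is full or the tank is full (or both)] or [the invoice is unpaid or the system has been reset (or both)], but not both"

0

S1: Formalization: (Q -> (not S -> U)) nor (not P and R)

not S = not False = True
not S -> U = True -> True = True
Q -> (not S -> U) = True -> True = True
not P = not False = True
not P and R = True and False = False
(Q -> (not S -> U)) nor (not P and R) = True nor False = False
So S1 is false.

S2: Formalization: (Q and (not U -> R)) nor not S

not U = not True = False
not U -> R = False -> False = True
Q and (not U -> R) = True and True = True
not S = not False = True
(Q and (not U -> R)) nor not S = True nor True = False
Hence S2 is false.

S3: Formalization: (U or P) xor (not R or Q)

U or P = True or False = True
not R = not False = True
not R or Q = True or True = True
(U or P) xor (not R or Q) = True xor True = False
So S3 is false.

True statements: 0 (none).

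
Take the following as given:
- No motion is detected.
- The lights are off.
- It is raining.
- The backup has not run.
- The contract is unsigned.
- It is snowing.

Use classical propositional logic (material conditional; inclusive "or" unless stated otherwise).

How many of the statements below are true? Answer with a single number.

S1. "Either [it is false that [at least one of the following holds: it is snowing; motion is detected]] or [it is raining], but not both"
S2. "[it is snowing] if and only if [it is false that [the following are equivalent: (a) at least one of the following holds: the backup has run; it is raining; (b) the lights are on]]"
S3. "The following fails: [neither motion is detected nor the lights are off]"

3

Let H = "it is snowing" (T), L = "motion is detected" (F), Q = "it is raining" (T), S = "the backup has run" (F), K = "the lights are on" (F).

S1: This is ~(H | L) xor Q.

H | L = T | F = T
~(H | L) = ~T = F
~(H | L) xor Q = F xor T = T
Thus S1 is true.

S2: In symbols: H <-> ~((S | Q) <-> K)

S | Q = F | T = T
(S | Q) <-> K = T <-> F = F
~((S | Q) <-> K) = ~F = T
H <-> ~((S | Q) <-> K) = T <-> T = T
Thus S2 is true.

S3: Parsed as ~(L nor ~K)

~K = ~F = T
L nor ~K = F nor T = F
~(L nor ~K) = ~F = T
So S3 is true.

True statements: 3.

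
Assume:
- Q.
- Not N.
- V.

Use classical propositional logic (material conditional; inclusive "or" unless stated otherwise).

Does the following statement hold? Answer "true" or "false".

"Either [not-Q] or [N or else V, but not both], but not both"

The statement is true.

In symbols: ~Q xor (N xor V)

~Q = ~T = F
N xor V = F xor T = T
~Q xor (N xor V) = F xor T = T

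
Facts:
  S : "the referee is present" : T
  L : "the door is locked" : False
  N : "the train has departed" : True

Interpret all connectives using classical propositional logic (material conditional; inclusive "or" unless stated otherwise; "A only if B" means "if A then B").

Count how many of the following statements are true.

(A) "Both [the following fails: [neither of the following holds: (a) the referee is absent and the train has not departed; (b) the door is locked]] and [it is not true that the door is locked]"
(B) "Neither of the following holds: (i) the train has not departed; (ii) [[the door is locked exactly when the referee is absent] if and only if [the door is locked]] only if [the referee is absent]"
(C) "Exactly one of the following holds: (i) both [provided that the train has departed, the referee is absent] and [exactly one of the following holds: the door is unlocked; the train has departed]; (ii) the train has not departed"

(A): This is ¬((¬S ∧ ¬N) ↓ L) ∧ ¬L.

¬S = ¬T = F
¬N = ¬T = F
¬S ∧ ¬N = F ∧ F = F
(¬S ∧ ¬N) ↓ L = F ↓ F = T
¬((¬S ∧ ¬N) ↓ L) = ¬T = F
¬L = ¬F = T
¬((¬S ∧ ¬N) ↓ L) ∧ ¬L = F ∧ T = F
Hence (A) is false.

(B): Formalization: ¬N ↓ (((L ↔ ¬S) ↔ L) → ¬S)

¬N = ¬T = F
¬S = ¬T = F
L ↔ ¬S = F ↔ F = T
(L ↔ ¬S) ↔ L = T ↔ F = F
¬S = ¬T = F
((L ↔ ¬S) ↔ L) → ¬S = F → F = T
¬N ↓ (((L ↔ ¬S) ↔ L) → ¬S) = F ↓ T = F
Thus (B) is false.

(C): Parsed as ((N → ¬S) ∧ (¬L ⊕ N)) ⊕ ¬N

¬S = ¬T = F
N → ¬S = T → F = F
¬L = ¬F = T
¬L ⊕ N = T ⊕ T = F
(N → ¬S) ∧ (¬L ⊕ N) = F ∧ F = F
¬N = ¬T = F
((N → ¬S) ∧ (¬L ⊕ N)) ⊕ ¬N = F ⊕ F = F
Hence (C) is false.

True statements: 0 (none).

0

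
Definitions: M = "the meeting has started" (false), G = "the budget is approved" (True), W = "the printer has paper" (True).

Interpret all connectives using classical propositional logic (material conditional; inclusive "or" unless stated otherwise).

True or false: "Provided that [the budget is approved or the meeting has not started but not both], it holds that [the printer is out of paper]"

Values: G=T, M=F, W=T.
In symbols: (G xor ~M) -> ~W

~M = ~F = T
G xor ~M = T xor T = F
~W = ~T = F
(G xor ~M) -> ~W = F -> F = T

true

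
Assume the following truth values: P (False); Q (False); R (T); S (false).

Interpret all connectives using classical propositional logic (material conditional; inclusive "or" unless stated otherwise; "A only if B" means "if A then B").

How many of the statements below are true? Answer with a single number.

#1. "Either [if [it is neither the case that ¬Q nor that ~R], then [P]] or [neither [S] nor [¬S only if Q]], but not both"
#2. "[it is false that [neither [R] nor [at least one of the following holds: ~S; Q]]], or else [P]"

1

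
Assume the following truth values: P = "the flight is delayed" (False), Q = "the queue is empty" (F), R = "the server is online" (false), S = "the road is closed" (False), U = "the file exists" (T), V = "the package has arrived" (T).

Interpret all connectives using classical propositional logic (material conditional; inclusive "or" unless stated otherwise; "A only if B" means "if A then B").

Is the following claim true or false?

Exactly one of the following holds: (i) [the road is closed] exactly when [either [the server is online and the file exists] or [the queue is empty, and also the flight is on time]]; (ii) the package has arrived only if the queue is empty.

In symbols: (S <-> ((R & U) | (Q & ~P))) xor (V -> Q)

R & U = F & T = F
~P = ~F = T
Q & ~P = F & T = F
(R & U) | (Q & ~P) = F | F = F
S <-> ((R & U) | (Q & ~P)) = F <-> F = T
V -> Q = T -> F = F
(S <-> ((R & U) | (Q & ~P))) xor (V -> Q) = T xor F = T

true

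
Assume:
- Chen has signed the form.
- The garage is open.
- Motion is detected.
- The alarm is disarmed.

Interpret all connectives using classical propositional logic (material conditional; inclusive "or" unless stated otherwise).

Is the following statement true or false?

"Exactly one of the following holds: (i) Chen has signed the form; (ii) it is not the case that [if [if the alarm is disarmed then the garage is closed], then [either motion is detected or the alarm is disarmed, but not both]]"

True.

Let P = "Chen has signed the form" (T), S = "the alarm is armed" (F), Q = "the garage is closed" (F), R = "motion is detected" (T).
Parsed as P xor ~((~S -> Q) -> (R xor ~S))

~S = ~F = T
~S -> Q = T -> F = F
~S = ~F = T
R xor ~S = T xor T = F
(~S -> Q) -> (R xor ~S) = F -> F = T
~((~S -> Q) -> (R xor ~S)) = ~T = F
P xor ~((~S -> Q) -> (R xor ~S)) = T xor F = T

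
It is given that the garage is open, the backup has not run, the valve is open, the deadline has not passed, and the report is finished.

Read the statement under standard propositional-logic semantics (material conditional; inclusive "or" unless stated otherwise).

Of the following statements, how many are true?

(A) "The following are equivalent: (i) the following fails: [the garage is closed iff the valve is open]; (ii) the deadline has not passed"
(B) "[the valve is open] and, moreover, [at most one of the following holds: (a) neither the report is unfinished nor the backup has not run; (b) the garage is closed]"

2

Let P = "the garage is closed" (F), V = "the valve is open" (T), U = "the deadline has passed" (F), W = "the report is finished" (T), R = "the backup has run" (F).

(A): Formalization: ¬(P ↔ V) ↔ ¬U

P ↔ V = F ↔ T = F
¬(P ↔ V) = ¬F = T
¬U = ¬F = T
¬(P ↔ V) ↔ ¬U = T ↔ T = T
So (A) is true.

(B): Parsed as V ∧ ((¬W ↓ ¬R) ↑ P)

¬W = ¬T = F
¬R = ¬F = T
¬W ↓ ¬R = F ↓ T = F
(¬W ↓ ¬R) ↑ P = F ↑ F = T
V ∧ ((¬W ↓ ¬R) ↑ P) = T ∧ T = T
Hence (B) is true.

True statements: 2 ((A), (B)).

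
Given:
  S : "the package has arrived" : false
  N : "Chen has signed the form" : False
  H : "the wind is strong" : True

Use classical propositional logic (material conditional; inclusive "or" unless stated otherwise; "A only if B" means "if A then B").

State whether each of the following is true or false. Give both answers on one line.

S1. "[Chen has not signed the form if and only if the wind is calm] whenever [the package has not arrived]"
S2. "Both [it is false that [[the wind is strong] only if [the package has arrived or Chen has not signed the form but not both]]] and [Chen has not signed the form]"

S1 False / S2 False

S1: Parsed as ~S -> (~N <-> ~H)

~S = ~F = T
~N = ~F = T
~H = ~T = F
~N <-> ~H = T <-> F = F
~S -> (~N <-> ~H) = T -> F = F
So S1 is false.

S2: Formalization: ~(H -> (S xor ~N)) & ~N

~N = ~F = T
S xor ~N = F xor T = T
H -> (S xor ~N) = T -> T = T
~(H -> (S xor ~N)) = ~T = F
~N = ~F = T
~(H -> (S xor ~N)) & ~N = F & T = F
Thus S2 is false.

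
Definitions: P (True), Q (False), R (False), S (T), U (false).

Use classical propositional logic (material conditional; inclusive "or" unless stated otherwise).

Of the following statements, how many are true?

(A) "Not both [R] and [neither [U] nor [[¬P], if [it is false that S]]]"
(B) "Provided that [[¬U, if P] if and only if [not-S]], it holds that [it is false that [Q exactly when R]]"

2

(A): In symbols: R ↑ (U ↓ (¬S → ¬P))

¬S = ¬T = F
¬P = ¬T = F
¬S → ¬P = F → F = T
U ↓ (¬S → ¬P) = F ↓ T = F
R ↑ (U ↓ (¬S → ¬P)) = F ↑ F = T
Hence (A) is true.

(B): Parsed as ((P → ¬U) ↔ ¬S) → ¬(Q ↔ R)

¬U = ¬F = T
P → ¬U = T → T = T
¬S = ¬T = F
(P → ¬U) ↔ ¬S = T ↔ F = F
Q ↔ R = F ↔ F = T
¬(Q ↔ R) = ¬T = F
((P → ¬U) ↔ ¬S) → ¬(Q ↔ R) = F → F = T
Thus (B) is true.

True statements: 2 ((A), (B)).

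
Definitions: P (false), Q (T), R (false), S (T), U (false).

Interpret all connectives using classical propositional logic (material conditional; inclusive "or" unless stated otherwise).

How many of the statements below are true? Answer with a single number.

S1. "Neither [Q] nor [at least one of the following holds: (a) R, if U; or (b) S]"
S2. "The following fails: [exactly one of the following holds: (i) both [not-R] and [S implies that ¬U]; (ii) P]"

S1: Formalization: Q ↓ ((U → R) ∨ S)

U → R = F → F = T
(U → R) ∨ S = T ∨ T = T
Q ↓ ((U → R) ∨ S) = T ↓ T = F
So S1 is false.

S2: This is ¬((¬R ∧ (S → ¬U)) ⊕ P).

¬R = ¬F = T
¬U = ¬F = T
S → ¬U = T → T = T
¬R ∧ (S → ¬U) = T ∧ T = T
(¬R ∧ (S → ¬U)) ⊕ P = T ⊕ F = T
¬((¬R ∧ (S → ¬U)) ⊕ P) = ¬T = F
So S2 is false.

0 of the 2 statements are true (none).

0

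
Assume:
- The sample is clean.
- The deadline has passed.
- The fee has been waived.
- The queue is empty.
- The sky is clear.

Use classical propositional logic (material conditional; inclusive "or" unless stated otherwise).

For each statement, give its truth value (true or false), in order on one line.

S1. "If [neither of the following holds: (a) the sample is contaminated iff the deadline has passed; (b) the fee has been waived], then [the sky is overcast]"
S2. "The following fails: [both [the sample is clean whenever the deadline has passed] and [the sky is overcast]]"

Let S = "the sample is contaminated" (F), G = "the deadline has passed" (T), Q = "the fee has been waived" (T), D = "the sky is overcast" (F).

S1: Parsed as ((S <-> G) nor Q) -> D

S <-> G = F <-> T = F
(S <-> G) nor Q = F nor T = F
((S <-> G) nor Q) -> D = F -> F = T
Hence S1 is true.

S2: In symbols: ~((G -> ~S) & D)

~S = ~F = T
G -> ~S = T -> T = T
(G -> ~S) & D = T & F = F
~((G -> ~S) & D) = ~F = T
So S2 is true.

S1 T / S2 T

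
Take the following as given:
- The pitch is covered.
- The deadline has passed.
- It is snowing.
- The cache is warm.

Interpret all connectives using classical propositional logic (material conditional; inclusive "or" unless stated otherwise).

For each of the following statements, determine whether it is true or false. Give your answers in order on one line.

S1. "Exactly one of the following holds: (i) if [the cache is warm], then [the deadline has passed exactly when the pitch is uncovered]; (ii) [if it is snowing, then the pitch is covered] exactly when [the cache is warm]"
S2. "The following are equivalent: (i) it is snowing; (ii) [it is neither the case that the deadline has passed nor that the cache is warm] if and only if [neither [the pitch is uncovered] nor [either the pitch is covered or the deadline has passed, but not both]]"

S1 true, S2 false

Let S = "the cache is warm" (True), Q = "the deadline has passed" (True), P = "the pitch is covered" (True), R = "it is snowing" (True).

S1: This is (S -> (Q iff not P)) xor ((R -> P) iff S).

not P = not True = False
Q iff not P = True iff False = False
S -> (Q iff not P) = True -> False = False
R -> P = True -> True = True
(R -> P) iff S = True iff True = True
(S -> (Q iff not P)) xor ((R -> P) iff S) = False xor True = True
So S1 is true.

S2: Formalization: R iff ((Q nor S) iff (not P nor (P xor Q)))

Q nor S = True nor True = False
not P = not True = False
P xor Q = True xor True = False
not P nor (P xor Q) = False nor False = True
(Q nor S) iff (not P nor (P xor Q)) = False iff True = False
R iff ((Q nor S) iff (not P nor (P xor Q))) = True iff False = False
So S2 is false.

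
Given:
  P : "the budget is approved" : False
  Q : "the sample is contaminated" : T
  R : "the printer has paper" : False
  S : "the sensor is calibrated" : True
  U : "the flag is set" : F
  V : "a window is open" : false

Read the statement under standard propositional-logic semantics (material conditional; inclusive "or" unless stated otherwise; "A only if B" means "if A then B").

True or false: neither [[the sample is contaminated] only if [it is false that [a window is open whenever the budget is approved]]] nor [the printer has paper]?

Values: Q=T, P=F, V=F, R=F.
Formalization: (Q → ¬(P → V)) ↓ R

P → V = F → F = T
¬(P → V) = ¬T = F
Q → ¬(P → V) = T → F = F
(Q → ¬(P → V)) ↓ R = F ↓ F = T

The statement is true.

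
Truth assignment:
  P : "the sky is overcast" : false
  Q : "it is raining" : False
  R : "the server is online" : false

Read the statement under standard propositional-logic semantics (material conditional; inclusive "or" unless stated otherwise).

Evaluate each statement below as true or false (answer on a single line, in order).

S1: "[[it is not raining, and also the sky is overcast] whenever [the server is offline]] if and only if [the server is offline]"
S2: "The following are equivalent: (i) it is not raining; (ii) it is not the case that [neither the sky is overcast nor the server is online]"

S1 false, S2 false

S1: In symbols: (~R -> (~Q & P)) <-> ~R

~R = ~F = T
~Q = ~F = T
~Q & P = T & F = F
~R -> (~Q & P) = T -> F = F
~R = ~F = T
(~R -> (~Q & P)) <-> ~R = F <-> T = F
Thus S1 is false.

S2: In symbols: ~Q <-> ~(P nor R)

~Q = ~F = T
P nor R = F nor F = T
~(P nor R) = ~T = F
~Q <-> ~(P nor R) = T <-> F = F
Hence S2 is false.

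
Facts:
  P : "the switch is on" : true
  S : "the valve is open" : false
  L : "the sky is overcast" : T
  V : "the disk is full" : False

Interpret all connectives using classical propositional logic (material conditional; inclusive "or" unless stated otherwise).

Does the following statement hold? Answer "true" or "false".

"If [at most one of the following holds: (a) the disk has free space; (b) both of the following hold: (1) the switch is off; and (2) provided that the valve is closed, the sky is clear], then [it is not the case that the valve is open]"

The statement is true.

Formalization: (not V nand (not P and (not S -> not L))) -> not S

not V = not False = True
not P = not True = False
not S = not False = True
not L = not True = False
not S -> not L = True -> False = False
not P and (not S -> not L) = False and False = False
not V nand (not P and (not S -> not L)) = True nand False = True
not S = not False = True
(not V nand (not P and (not S -> not L))) -> not S = True -> True = True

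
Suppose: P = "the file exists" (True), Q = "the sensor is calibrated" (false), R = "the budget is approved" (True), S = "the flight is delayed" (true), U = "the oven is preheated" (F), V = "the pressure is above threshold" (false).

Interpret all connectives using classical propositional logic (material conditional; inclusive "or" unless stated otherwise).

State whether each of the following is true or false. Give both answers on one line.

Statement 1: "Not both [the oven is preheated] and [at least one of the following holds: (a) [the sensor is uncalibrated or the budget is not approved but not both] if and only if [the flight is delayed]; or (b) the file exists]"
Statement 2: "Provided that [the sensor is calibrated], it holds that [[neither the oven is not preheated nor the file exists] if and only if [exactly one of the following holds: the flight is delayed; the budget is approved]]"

Statement 1: In symbols: U nand (((~Q xor ~R) <-> S) | P)

~Q = ~F = T
~R = ~T = F
~Q xor ~R = T xor F = T
(~Q xor ~R) <-> S = T <-> T = T
((~Q xor ~R) <-> S) | P = T | T = T
U nand (((~Q xor ~R) <-> S) | P) = F nand T = T
So Statement 1 is true.

Statement 2: Formalization: Q -> ((~U nor P) <-> (S xor R))

~U = ~F = T
~U nor P = T nor T = F
S xor R = T xor T = F
(~U nor P) <-> (S xor R) = F <-> F = T
Q -> ((~U nor P) <-> (S xor R)) = F -> T = T
Thus Statement 2 is true.

Statement 1 true; Statement 2 true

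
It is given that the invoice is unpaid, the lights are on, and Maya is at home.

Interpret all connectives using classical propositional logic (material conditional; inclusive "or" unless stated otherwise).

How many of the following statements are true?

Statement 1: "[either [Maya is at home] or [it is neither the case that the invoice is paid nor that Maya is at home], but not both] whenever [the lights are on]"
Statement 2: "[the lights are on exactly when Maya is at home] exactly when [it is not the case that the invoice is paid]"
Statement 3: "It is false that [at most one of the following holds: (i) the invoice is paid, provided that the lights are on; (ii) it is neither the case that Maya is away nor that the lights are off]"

2

Let S = "the lights are on" (True), R = "Maya is at home" (True), Q = "the invoice is paid" (False).

Statement 1: In symbols: S -> (R xor (Q nor R))

Q nor R = False nor True = False
R xor (Q nor R) = True xor False = True
S -> (R xor (Q nor R)) = True -> True = True
Thus Statement 1 is true.

Statement 2: This is (S iff R) iff not Q.

S iff R = True iff True = True
not Q = not False = True
(S iff R) iff not Q = True iff True = True
So Statement 2 is true.

Statement 3: Formalization: not ((S -> Q) nand (not R nor not S))

S -> Q = True -> False = False
not R = not True = False
not S = not True = False
not R nor not S = False nor False = True
(S -> Q) nand (not R nor not S) = False nand True = True
not ((S -> Q) nand (not R nor not S)) = not True = False
Hence Statement 3 is false.

Count: 2.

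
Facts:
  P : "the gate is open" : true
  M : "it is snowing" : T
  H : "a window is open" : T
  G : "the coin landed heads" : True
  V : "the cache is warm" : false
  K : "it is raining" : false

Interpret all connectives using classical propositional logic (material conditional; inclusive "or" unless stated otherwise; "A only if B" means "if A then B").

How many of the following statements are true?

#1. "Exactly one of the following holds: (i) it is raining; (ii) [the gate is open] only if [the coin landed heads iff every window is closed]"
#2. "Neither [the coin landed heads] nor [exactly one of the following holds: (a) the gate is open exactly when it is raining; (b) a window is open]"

0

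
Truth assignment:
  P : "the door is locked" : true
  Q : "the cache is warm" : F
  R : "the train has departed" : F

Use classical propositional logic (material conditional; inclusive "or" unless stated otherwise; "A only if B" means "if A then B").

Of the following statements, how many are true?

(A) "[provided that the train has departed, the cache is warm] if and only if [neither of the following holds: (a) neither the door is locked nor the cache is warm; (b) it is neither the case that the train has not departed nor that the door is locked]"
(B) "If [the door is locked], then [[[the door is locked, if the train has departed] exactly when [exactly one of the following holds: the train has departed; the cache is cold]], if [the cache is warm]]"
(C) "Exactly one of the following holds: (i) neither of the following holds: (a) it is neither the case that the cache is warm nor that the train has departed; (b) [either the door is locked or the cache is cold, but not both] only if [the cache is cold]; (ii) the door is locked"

(A): This is (R → Q) ↔ ((P ↓ Q) ↓ (¬R ↓ P)).

R → Q = F → F = T
P ↓ Q = T ↓ F = F
¬R = ¬F = T
¬R ↓ P = T ↓ T = F
(P ↓ Q) ↓ (¬R ↓ P) = F ↓ F = T
(R → Q) ↔ ((P ↓ Q) ↓ (¬R ↓ P)) = T ↔ T = T
So (A) is true.

(B): This is P → (Q → ((R → P) ↔ (R ⊕ ¬Q))).

R → P = F → T = T
¬Q = ¬F = T
R ⊕ ¬Q = F ⊕ T = T
(R → P) ↔ (R ⊕ ¬Q) = T ↔ T = T
Q → ((R → P) ↔ (R ⊕ ¬Q)) = F → T = T
P → (Q → ((R → P) ↔ (R ⊕ ¬Q))) = T → T = T
Thus (B) is true.

(C): In symbols: ((Q ↓ R) ↓ ((P ⊕ ¬Q) → ¬Q)) ⊕ P

Q ↓ R = F ↓ F = T
¬Q = ¬F = T
P ⊕ ¬Q = T ⊕ T = F
¬Q = ¬F = T
(P ⊕ ¬Q) → ¬Q = F → T = T
(Q ↓ R) ↓ ((P ⊕ ¬Q) → ¬Q) = T ↓ T = F
((Q ↓ R) ↓ ((P ⊕ ¬Q) → ¬Q)) ⊕ P = F ⊕ T = T
Hence (C) is true.

True statements: 3.

3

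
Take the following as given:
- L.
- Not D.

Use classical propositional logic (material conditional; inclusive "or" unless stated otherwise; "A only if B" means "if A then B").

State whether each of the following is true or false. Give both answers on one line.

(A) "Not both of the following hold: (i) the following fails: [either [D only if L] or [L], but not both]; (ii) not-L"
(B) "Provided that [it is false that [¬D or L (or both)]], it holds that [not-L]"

(A): In symbols: ¬((D → L) ⊕ L) ↑ ¬L

D → L = F → T = T
(D → L) ⊕ L = T ⊕ T = F
¬((D → L) ⊕ L) = ¬F = T
¬L = ¬T = F
¬((D → L) ⊕ L) ↑ ¬L = T ↑ F = T
Hence (A) is true.

(B): Formalization: ¬(¬D ∨ L) → ¬L

¬D = ¬F = T
¬D ∨ L = T ∨ T = T
¬(¬D ∨ L) = ¬T = F
¬L = ¬T = F
¬(¬D ∨ L) → ¬L = F → F = T
Thus (B) is true.

(A) true; (B) true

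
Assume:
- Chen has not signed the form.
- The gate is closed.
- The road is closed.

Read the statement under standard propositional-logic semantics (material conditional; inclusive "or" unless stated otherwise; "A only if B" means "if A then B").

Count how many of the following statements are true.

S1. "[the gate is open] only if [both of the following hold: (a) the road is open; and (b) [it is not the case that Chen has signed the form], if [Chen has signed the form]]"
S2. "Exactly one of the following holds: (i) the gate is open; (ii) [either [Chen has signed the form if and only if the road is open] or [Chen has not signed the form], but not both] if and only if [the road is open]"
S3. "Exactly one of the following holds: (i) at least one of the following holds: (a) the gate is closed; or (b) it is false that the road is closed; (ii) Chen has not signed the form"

Let Q = "the gate is open" (F), R = "the road is closed" (T), P = "Chen has signed the form" (F).

S1: Parsed as Q → (¬R ∧ (P → ¬P))

¬R = ¬T = F
¬P = ¬F = T
P → ¬P = F → T = T
¬R ∧ (P → ¬P) = F ∧ T = F
Q → (¬R ∧ (P → ¬P)) = F → F = T
Thus S1 is true.

S2: Formalization: Q ⊕ (((P ↔ ¬R) ⊕ ¬P) ↔ ¬R)

¬R = ¬T = F
P ↔ ¬R = F ↔ F = T
¬P = ¬F = T
(P ↔ ¬R) ⊕ ¬P = T ⊕ T = F
¬R = ¬T = F
((P ↔ ¬R) ⊕ ¬P) ↔ ¬R = F ↔ F = T
Q ⊕ (((P ↔ ¬R) ⊕ ¬P) ↔ ¬R) = F ⊕ T = T
So S2 is true.

S3: In symbols: (¬Q ∨ ¬R) ⊕ ¬P

¬Q = ¬F = T
¬R = ¬T = F
¬Q ∨ ¬R = T ∨ F = T
¬P = ¬F = T
(¬Q ∨ ¬R) ⊕ ¬P = T ⊕ T = F
Hence S3 is false.

2 of the 3 statements are true (S1, S2).

2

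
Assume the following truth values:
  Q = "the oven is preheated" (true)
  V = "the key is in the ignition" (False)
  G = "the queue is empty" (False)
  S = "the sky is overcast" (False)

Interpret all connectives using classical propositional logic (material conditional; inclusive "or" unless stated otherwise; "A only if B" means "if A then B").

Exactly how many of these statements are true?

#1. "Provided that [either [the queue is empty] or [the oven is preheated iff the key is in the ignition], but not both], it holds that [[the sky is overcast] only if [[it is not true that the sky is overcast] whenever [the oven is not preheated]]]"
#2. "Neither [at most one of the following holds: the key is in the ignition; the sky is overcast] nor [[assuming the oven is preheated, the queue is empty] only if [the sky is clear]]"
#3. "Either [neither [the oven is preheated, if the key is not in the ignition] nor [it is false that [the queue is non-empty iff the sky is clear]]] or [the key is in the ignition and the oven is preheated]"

1

#1: This is (G ⊕ (Q ↔ V)) → (S → (¬Q → ¬S)).

Q ↔ V = T ↔ F = F
G ⊕ (Q ↔ V) = F ⊕ F = F
¬Q = ¬T = F
¬S = ¬F = T
¬Q → ¬S = F → T = T
S → (¬Q → ¬S) = F → T = T
(G ⊕ (Q ↔ V)) → (S → (¬Q → ¬S)) = F → T = T
Thus #1 is true.

#2: This is (V ↑ S) ↓ ((Q → G) → ¬S).

V ↑ S = F ↑ F = T
Q → G = T → F = F
¬S = ¬F = T
(Q → G) → ¬S = F → T = T
(V ↑ S) ↓ ((Q → G) → ¬S) = T ↓ T = F
Hence #2 is false.

#3: Parsed as ((¬V → Q) ↓ ¬(¬G ↔ ¬S)) ∨ (V ∧ Q)

¬V = ¬F = T
¬V → Q = T → T = T
¬G = ¬F = T
¬S = ¬F = T
¬G ↔ ¬S = T ↔ T = T
¬(¬G ↔ ¬S) = ¬T = F
(¬V → Q) ↓ ¬(¬G ↔ ¬S) = T ↓ F = F
V ∧ Q = F ∧ T = F
((¬V → Q) ↓ ¬(¬G ↔ ¬S)) ∨ (V ∧ Q) = F ∨ F = F
So #3 is false.

True statements: 1 (#1).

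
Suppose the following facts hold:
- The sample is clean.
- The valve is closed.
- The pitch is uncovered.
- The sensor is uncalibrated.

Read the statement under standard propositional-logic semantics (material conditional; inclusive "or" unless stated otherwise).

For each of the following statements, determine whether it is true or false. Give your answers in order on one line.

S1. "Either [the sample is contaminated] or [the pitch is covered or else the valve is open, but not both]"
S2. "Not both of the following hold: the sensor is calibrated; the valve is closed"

S1 False / S2 True

Let H = "the sample is contaminated" (F), Q = "the pitch is covered" (F), G = "the valve is open" (F), L = "the sensor is calibrated" (F).

S1: This is H ∨ (Q ⊕ G).

Q ⊕ G = F ⊕ F = F
H ∨ (Q ⊕ G) = F ∨ F = F
Thus S1 is false.

S2: Parsed as L ↑ ¬G

¬G = ¬F = T
L ↑ ¬G = F ↑ T = T
Hence S2 is true.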